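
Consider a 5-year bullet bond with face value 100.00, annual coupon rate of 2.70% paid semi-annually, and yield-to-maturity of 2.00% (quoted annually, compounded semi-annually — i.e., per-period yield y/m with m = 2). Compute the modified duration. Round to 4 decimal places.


Coupon per period c = face * coupon_rate / m = 1.350000
Periods per year m = 2; per-period yield y/m = 0.010000
Number of cashflows N = 10
Cashflows (t years, CF_t, discount factor 1/(1+y/m)^(m*t), PV):
  t = 0.5000: CF_t = 1.350000, DF = 0.990099, PV = 1.336634
  t = 1.0000: CF_t = 1.350000, DF = 0.980296, PV = 1.323400
  t = 1.5000: CF_t = 1.350000, DF = 0.970590, PV = 1.310297
  t = 2.0000: CF_t = 1.350000, DF = 0.960980, PV = 1.297323
  t = 2.5000: CF_t = 1.350000, DF = 0.951466, PV = 1.284479
  t = 3.0000: CF_t = 1.350000, DF = 0.942045, PV = 1.271761
  t = 3.5000: CF_t = 1.350000, DF = 0.932718, PV = 1.259169
  t = 4.0000: CF_t = 1.350000, DF = 0.923483, PV = 1.246702
  t = 4.5000: CF_t = 1.350000, DF = 0.914340, PV = 1.234359
  t = 5.0000: CF_t = 101.350000, DF = 0.905287, PV = 91.750833
Price P = sum_t PV_t = 103.314957
First compute Macaulay numerator sum_t t * PV_t:
  t * PV_t at t = 0.5000: 0.668317
  t * PV_t at t = 1.0000: 1.323400
  t * PV_t at t = 1.5000: 1.965445
  t * PV_t at t = 2.0000: 2.594647
  t * PV_t at t = 2.5000: 3.211197
  t * PV_t at t = 3.0000: 3.815283
  t * PV_t at t = 3.5000: 4.407093
  t * PV_t at t = 4.0000: 4.986809
  t * PV_t at t = 4.5000: 5.554614
  t * PV_t at t = 5.0000: 458.754164
Macaulay duration D = 487.280969 / 103.314957 = 4.716461
Modified duration = D / (1 + y/m) = 4.716461 / (1 + 0.010000) = 4.669763

Answer: Modified duration = 4.6698


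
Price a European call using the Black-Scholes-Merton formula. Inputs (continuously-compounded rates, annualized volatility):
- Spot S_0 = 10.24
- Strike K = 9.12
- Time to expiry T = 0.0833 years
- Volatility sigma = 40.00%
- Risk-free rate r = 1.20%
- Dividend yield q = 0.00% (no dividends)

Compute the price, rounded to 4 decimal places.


Answer: Price = 1.2198

Derivation:
d1 = (ln(S/K) + (r - q + 0.5*sigma^2) * T) / (sigma * sqrt(T)) = 1.06971564
d2 = d1 - sigma * sqrt(T) = 0.95426868
exp(-rT) = 0.99900090; exp(-qT) = 1.00000000
C = S_0 * exp(-qT) * N(d1) - K * exp(-rT) * N(d2)
N(d1) = 0.85762634; N(d2) = 0.83002617
C = 10.2400 * 1.00000000 * 0.85762634 - 9.1200 * 0.99900090 * 0.83002617 = 1.2198


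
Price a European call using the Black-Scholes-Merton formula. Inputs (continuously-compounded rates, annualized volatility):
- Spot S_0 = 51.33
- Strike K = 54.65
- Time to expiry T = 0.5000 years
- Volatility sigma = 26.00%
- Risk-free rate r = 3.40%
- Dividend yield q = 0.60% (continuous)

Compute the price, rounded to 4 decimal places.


d1 = (ln(S/K) + (r - q + 0.5*sigma^2) * T) / (sigma * sqrt(T)) = -0.17282689
d2 = d1 - sigma * sqrt(T) = -0.35667466
exp(-rT) = 0.98314368; exp(-qT) = 0.99700450
C = S_0 * exp(-qT) * N(d1) - K * exp(-rT) * N(d2)
N(d1) = 0.43139375; N(d2) = 0.36066769
C = 51.3300 * 0.99700450 * 0.43139375 - 54.6500 * 0.98314368 * 0.36066769 = 2.6989

Answer: Price = 2.6989


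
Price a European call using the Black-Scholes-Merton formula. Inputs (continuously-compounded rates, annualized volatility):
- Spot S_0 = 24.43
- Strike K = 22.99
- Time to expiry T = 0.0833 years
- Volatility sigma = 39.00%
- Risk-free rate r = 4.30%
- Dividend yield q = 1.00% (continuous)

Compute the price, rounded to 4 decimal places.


d1 = (ln(S/K) + (r - q + 0.5*sigma^2) * T) / (sigma * sqrt(T)) = 0.62043288
d2 = d1 - sigma * sqrt(T) = 0.50787210
exp(-rT) = 0.99642451; exp(-qT) = 0.99916735
C = S_0 * exp(-qT) * N(d1) - K * exp(-rT) * N(d2)
N(d1) = 0.73251359; N(d2) = 0.69422848
C = 24.4300 * 0.99916735 * 0.73251359 - 22.9900 * 0.99642451 * 0.69422848 = 1.9772

Answer: Price = 1.9772


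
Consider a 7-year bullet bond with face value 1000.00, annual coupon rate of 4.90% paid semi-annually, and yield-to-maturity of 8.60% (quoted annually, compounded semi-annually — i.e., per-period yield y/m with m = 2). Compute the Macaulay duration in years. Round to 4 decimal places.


Coupon per period c = face * coupon_rate / m = 24.500000
Periods per year m = 2; per-period yield y/m = 0.043000
Number of cashflows N = 14
Cashflows (t years, CF_t, discount factor 1/(1+y/m)^(m*t), PV):
  t = 0.5000: CF_t = 24.500000, DF = 0.958773, PV = 23.489933
  t = 1.0000: CF_t = 24.500000, DF = 0.919245, PV = 22.521508
  t = 1.5000: CF_t = 24.500000, DF = 0.881347, PV = 21.593009
  t = 2.0000: CF_t = 24.500000, DF = 0.845012, PV = 20.702789
  t = 2.5000: CF_t = 24.500000, DF = 0.810174, PV = 19.849270
  t = 3.0000: CF_t = 24.500000, DF = 0.776773, PV = 19.030940
  t = 3.5000: CF_t = 24.500000, DF = 0.744749, PV = 18.246347
  t = 4.0000: CF_t = 24.500000, DF = 0.714045, PV = 17.494100
  t = 4.5000: CF_t = 24.500000, DF = 0.684607, PV = 16.772867
  t = 5.0000: CF_t = 24.500000, DF = 0.656382, PV = 16.081368
  t = 5.5000: CF_t = 24.500000, DF = 0.629322, PV = 15.418378
  t = 6.0000: CF_t = 24.500000, DF = 0.603376, PV = 14.782721
  t = 6.5000: CF_t = 24.500000, DF = 0.578501, PV = 14.173270
  t = 7.0000: CF_t = 1024.500000, DF = 0.554651, PV = 568.239795
Price P = sum_t PV_t = 808.396295
Macaulay numerator sum_t t * PV_t:
  t * PV_t at t = 0.5000: 11.744966
  t * PV_t at t = 1.0000: 22.521508
  t * PV_t at t = 1.5000: 32.389513
  t * PV_t at t = 2.0000: 41.405578
  t * PV_t at t = 2.5000: 49.623175
  t * PV_t at t = 3.0000: 57.092819
  t * PV_t at t = 3.5000: 63.862214
  t * PV_t at t = 4.0000: 69.976402
  t * PV_t at t = 4.5000: 75.477902
  t * PV_t at t = 5.0000: 80.406842
  t * PV_t at t = 5.5000: 84.801080
  t * PV_t at t = 6.0000: 88.696327
  t * PV_t at t = 6.5000: 92.126258
  t * PV_t at t = 7.0000: 3977.678563
Macaulay duration D = (sum_t t * PV_t) / P = 4747.803147 / 808.396295 = 5.873113

Answer: Macaulay duration = 5.8731 years


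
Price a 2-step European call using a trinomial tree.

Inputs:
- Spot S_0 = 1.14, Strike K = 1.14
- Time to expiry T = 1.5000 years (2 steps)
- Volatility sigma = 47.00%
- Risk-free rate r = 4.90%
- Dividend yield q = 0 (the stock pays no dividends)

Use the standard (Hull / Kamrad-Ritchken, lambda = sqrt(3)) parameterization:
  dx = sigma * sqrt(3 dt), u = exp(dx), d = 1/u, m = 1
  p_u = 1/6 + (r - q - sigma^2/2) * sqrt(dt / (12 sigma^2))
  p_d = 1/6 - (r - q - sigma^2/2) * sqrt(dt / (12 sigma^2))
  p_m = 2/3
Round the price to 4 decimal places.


dt = T/N = 0.750000; dx = sigma*sqrt(3*dt) = 0.705000
u = exp(dx) = 2.023847; d = 1/u = 0.494109
p_u = 0.133980, p_m = 0.666667, p_d = 0.199353
Discount per step: exp(-r*dt) = 0.963917
Stock lattice S(k, j) with j the centered position index:
  k=0: S(0,+0) = 1.1400
  k=1: S(1,-1) = 0.5633; S(1,+0) = 1.1400; S(1,+1) = 2.3072
  k=2: S(2,-2) = 0.2783; S(2,-1) = 0.5633; S(2,+0) = 1.1400; S(2,+1) = 2.3072; S(2,+2) = 4.6694
Terminal payoffs V(N, j) = max(S_T - K, 0):
  V(2,-2) = 0.000000; V(2,-1) = 0.000000; V(2,+0) = 0.000000; V(2,+1) = 1.167185; V(2,+2) = 3.529389
Backward induction: V(k, j) = exp(-r*dt) * [p_u * V(k+1, j+1) + p_m * V(k+1, j) + p_d * V(k+1, j-1)]
  V(1,-1) = exp(-r*dt) * [p_u*0.000000 + p_m*0.000000 + p_d*0.000000] = 0.000000
  V(1,+0) = exp(-r*dt) * [p_u*1.167185 + p_m*0.000000 + p_d*0.000000] = 0.150737
  V(1,+1) = exp(-r*dt) * [p_u*3.529389 + p_m*1.167185 + p_d*0.000000] = 1.205853
  V(0,+0) = exp(-r*dt) * [p_u*1.205853 + p_m*0.150737 + p_d*0.000000] = 0.252597

Answer: Price = V(0,0) = 0.2526


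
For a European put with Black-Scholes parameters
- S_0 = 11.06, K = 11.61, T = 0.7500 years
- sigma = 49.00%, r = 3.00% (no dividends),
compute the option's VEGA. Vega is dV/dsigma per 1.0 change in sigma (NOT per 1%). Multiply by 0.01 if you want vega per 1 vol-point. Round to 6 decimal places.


Answer: Vega = 3.777946

Derivation:
d1 = 0.1508314626; d2 = -0.2735209852
phi(d1) = 0.3944299984; exp(-qT) = 1.0000000000; exp(-rT) = 0.9777512372
Vega = S * exp(-qT) * phi(d1) * sqrt(T) = 11.0600 * 1.0000000000 * 0.3944299984 * 0.8660254038 = 3.777946


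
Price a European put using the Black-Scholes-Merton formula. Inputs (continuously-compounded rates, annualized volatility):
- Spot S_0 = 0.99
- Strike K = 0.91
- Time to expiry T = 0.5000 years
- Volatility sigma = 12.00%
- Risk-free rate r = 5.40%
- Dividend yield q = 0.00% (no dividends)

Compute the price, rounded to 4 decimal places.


d1 = (ln(S/K) + (r - q + 0.5*sigma^2) * T) / (sigma * sqrt(T)) = 1.35364213
d2 = d1 - sigma * sqrt(T) = 1.26878932
exp(-rT) = 0.97336124; exp(-qT) = 1.00000000
P = K * exp(-rT) * N(-d2) - S_0 * exp(-qT) * N(-d1)
N(-d1) = 0.08792529; N(-d2) = 0.10225811
P = 0.9100 * 0.97336124 * 0.10225811 - 0.9900 * 1.00000000 * 0.08792529 = 0.0035

Answer: Price = 0.0035


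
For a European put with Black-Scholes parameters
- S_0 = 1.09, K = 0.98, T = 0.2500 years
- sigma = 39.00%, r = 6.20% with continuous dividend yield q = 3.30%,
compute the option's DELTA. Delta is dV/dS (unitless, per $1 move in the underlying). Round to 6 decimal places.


Answer: Delta = -0.246143

Derivation:
d1 = 0.6802200182; d2 = 0.4852200182
phi(d1) = 0.3165455374; exp(-qT) = 0.9917839379; exp(-rT) = 0.9846195068
N(-d1) = 0.2481825794
Delta = -exp(-qT) * N(-d1) = -0.9917839379 * 0.2481825794 = -0.246143


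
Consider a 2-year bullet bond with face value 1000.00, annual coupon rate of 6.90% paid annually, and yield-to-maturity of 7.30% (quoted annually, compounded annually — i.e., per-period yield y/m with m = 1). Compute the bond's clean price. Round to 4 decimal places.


Answer: Price = 992.7979

Derivation:
Coupon per period c = face * coupon_rate / m = 69.000000
Periods per year m = 1; per-period yield y/m = 0.073000
Number of cashflows N = 2
Cashflows (t years, CF_t, discount factor 1/(1+y/m)^(m*t), PV):
  t = 1.0000: CF_t = 69.000000, DF = 0.931966, PV = 64.305685
  t = 2.0000: CF_t = 1069.000000, DF = 0.868561, PV = 928.492203
Price P = sum_t PV_t = 992.797888


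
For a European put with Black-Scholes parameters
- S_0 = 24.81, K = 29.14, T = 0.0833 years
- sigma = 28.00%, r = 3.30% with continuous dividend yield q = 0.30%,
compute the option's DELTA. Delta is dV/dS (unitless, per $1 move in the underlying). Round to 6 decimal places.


d1 = -1.9192567045; d2 = -2.0000695748
phi(d1) = 0.0632467408; exp(-qT) = 0.9997501312; exp(-rT) = 0.9972548748
N(-d1) = 0.9725240728
Delta = -exp(-qT) * N(-d1) = -0.9997501312 * 0.9725240728 = -0.972281

Answer: Delta = -0.972281


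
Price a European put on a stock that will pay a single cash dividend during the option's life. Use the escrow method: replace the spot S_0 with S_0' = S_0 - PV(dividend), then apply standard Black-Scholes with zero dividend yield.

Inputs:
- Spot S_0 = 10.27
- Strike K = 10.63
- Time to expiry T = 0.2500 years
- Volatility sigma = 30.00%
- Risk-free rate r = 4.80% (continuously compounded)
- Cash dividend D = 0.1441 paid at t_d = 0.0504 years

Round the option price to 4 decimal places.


PV(D) = D * exp(-r * t_d) = 0.1441 * 0.99758372 = 0.14375181
S_0' = S_0 - PV(D) = 10.2700 - 0.14375181 = 10.12624819
d1 = (ln(S_0'/K) + (r + sigma^2/2)*T) / (sigma*sqrt(T)) = -0.16866206
d2 = d1 - sigma*sqrt(T) = -0.31866206
exp(-rT) = 0.98807171
N(-d1) = 0.56696877; N(-d2) = 0.62500861
P = K * exp(-rT) * N(-d2) - S_0' * N(-d1) = 10.6300 * 0.98807171 * 0.62500861 - 10.12624819 * 0.56696877 = 0.8233

Answer: Price = 0.8233


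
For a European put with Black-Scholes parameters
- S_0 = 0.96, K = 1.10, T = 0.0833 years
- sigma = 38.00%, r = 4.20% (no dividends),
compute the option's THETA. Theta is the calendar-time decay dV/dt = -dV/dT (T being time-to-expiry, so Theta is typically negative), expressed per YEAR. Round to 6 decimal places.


Answer: Theta = -0.088181

Derivation:
d1 = -1.1544997948; d2 = -1.2641744044
phi(d1) = 0.2048712755; exp(-qT) = 1.0000000000; exp(-rT) = 0.9965075130
Theta = -S*exp(-qT)*phi(d1)*sigma/(2*sqrt(T)) + r*K*exp(-rT)*N(-d2) - q*S*exp(-qT)*N(-d1)
N(-d1) = 0.8758523387; N(-d2) = 0.8969162822; sqrt(T) = 0.2886173938
Term 1 = -0.9600 * 1.0000000000 * 0.2048712755 * 0.3800 / (2 * 0.2886173938) = -0.1294742502
Term 2 = 0.0420 * 1.1000 * 0.9965075130 * 0.8969162822 = 0.0412928122
Term 3 = 0 (no dividend yield, q = 0)
Theta = -0.1294742502 + (0.0412928122) + (0.0000000000) = -0.088181


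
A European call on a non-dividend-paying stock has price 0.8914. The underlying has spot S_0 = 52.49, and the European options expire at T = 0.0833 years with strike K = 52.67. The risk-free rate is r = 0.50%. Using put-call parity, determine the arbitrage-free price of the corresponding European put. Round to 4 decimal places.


Answer: Put price = 1.0495

Derivation:
Put-call parity: C - P = S_0 * exp(-qT) - K * exp(-rT).
S_0 * exp(-qT) = 52.4900 * 1.00000000 = 52.49000000
K * exp(-rT) = 52.6700 * 0.99958359 = 52.64806751
P = C - S*exp(-qT) + K*exp(-rT)
P = 0.8914 - 52.49000000 + 52.64806751 = 1.0495


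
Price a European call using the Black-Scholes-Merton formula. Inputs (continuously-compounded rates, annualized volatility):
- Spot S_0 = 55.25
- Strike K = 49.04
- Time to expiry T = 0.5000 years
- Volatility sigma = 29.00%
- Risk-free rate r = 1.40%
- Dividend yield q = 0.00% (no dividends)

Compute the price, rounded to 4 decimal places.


d1 = (ln(S/K) + (r - q + 0.5*sigma^2) * T) / (sigma * sqrt(T)) = 0.71811350
d2 = d1 - sigma * sqrt(T) = 0.51305254
exp(-rT) = 0.99302444; exp(-qT) = 1.00000000
C = S_0 * exp(-qT) * N(d1) - K * exp(-rT) * N(d2)
N(d1) = 0.76365635; N(d2) = 0.69604271
C = 55.2500 * 1.00000000 * 0.76365635 - 49.0400 * 0.99302444 * 0.69604271 = 8.2962

Answer: Price = 8.2962


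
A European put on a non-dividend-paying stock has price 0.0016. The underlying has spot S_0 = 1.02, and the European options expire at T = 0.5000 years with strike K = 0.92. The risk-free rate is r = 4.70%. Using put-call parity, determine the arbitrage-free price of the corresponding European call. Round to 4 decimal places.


Put-call parity: C - P = S_0 * exp(-qT) - K * exp(-rT).
S_0 * exp(-qT) = 1.0200 * 1.00000000 = 1.02000000
K * exp(-rT) = 0.9200 * 0.97677397 = 0.89863206
C = P + S*exp(-qT) - K*exp(-rT)
C = 0.0016 + 1.02000000 - 0.89863206 = 0.1230

Answer: Call price = 0.1230


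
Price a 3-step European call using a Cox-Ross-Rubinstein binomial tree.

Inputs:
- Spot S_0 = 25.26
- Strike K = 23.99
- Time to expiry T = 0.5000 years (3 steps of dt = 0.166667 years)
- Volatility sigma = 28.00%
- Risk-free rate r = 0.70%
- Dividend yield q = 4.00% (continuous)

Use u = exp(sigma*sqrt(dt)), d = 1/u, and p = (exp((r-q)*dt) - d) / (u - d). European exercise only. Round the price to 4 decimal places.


Answer: Price = V(0,0) = 2.4682

Derivation:
dt = T/N = 0.166667
u = exp(sigma*sqrt(dt)) = 1.121099; d = 1/u = 0.891982
p = (exp((r-q)*dt) - d) / (u - d) = 0.447514
Discount per step: exp(-r*dt) = 0.998834
Stock lattice S(k, i) with i counting down-moves:
  k=0: S(0,0) = 25.2600
  k=1: S(1,0) = 28.3190; S(1,1) = 22.5315
  k=2: S(2,0) = 31.7484; S(2,1) = 25.2600; S(2,2) = 20.0977
  k=3: S(3,0) = 35.5931; S(3,1) = 28.3190; S(3,2) = 22.5315; S(3,3) = 17.9267
Terminal payoffs V(N, i) = max(S_T - K, 0):
  V(3,0) = 11.603060; V(3,1) = 4.328963; V(3,2) = 0.000000; V(3,3) = 0.000000
Backward induction: V(k, i) = exp(-r*dt) * [p * V(k+1, i) + (1-p) * V(k+1, i+1)].
  V(2,0) = exp(-r*dt) * [p*11.603060 + (1-p)*4.328963] = 7.575383
  V(2,1) = exp(-r*dt) * [p*4.328963 + (1-p)*0.000000] = 1.935014
  V(2,2) = exp(-r*dt) * [p*0.000000 + (1-p)*0.000000] = 0.000000
  V(1,0) = exp(-r*dt) * [p*7.575383 + (1-p)*1.935014] = 4.453961
  V(1,1) = exp(-r*dt) * [p*1.935014 + (1-p)*0.000000] = 0.864937
  V(0,0) = exp(-r*dt) * [p*4.453961 + (1-p)*0.864937] = 2.468196


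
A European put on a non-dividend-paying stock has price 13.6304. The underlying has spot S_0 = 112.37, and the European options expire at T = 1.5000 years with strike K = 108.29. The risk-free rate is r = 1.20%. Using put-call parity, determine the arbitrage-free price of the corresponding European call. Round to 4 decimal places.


Put-call parity: C - P = S_0 * exp(-qT) - K * exp(-rT).
S_0 * exp(-qT) = 112.3700 * 1.00000000 = 112.37000000
K * exp(-rT) = 108.2900 * 0.98216103 = 106.35821819
C = P + S*exp(-qT) - K*exp(-rT)
C = 13.6304 + 112.37000000 - 106.35821819 = 19.6422

Answer: Call price = 19.6422


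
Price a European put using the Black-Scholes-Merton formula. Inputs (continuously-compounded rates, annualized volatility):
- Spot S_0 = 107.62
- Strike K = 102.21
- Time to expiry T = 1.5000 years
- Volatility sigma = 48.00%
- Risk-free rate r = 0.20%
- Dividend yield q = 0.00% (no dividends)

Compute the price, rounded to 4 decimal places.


d1 = (ln(S/K) + (r - q + 0.5*sigma^2) * T) / (sigma * sqrt(T)) = 0.38677610
d2 = d1 - sigma * sqrt(T) = -0.20110143
exp(-rT) = 0.99700450; exp(-qT) = 1.00000000
P = K * exp(-rT) * N(-d2) - S_0 * exp(-qT) * N(-d1)
N(-d1) = 0.34946098; N(-d2) = 0.57969037
P = 102.2100 * 0.99700450 * 0.57969037 - 107.6200 * 1.00000000 * 0.34946098 = 21.4637

Answer: Price = 21.4637


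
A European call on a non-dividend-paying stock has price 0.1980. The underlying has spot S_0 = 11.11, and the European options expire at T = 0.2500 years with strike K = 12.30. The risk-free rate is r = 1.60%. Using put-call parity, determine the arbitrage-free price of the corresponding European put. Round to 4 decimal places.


Put-call parity: C - P = S_0 * exp(-qT) - K * exp(-rT).
S_0 * exp(-qT) = 11.1100 * 1.00000000 = 11.11000000
K * exp(-rT) = 12.3000 * 0.99600799 = 12.25089827
P = C - S*exp(-qT) + K*exp(-rT)
P = 0.1980 - 11.11000000 + 12.25089827 = 1.3389

Answer: Put price = 1.3389


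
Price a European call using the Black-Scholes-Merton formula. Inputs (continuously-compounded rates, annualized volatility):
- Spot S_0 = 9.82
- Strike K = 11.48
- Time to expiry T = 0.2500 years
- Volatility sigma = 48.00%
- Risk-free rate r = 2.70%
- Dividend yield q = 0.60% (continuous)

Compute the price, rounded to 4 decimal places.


d1 = (ln(S/K) + (r - q + 0.5*sigma^2) * T) / (sigma * sqrt(T)) = -0.50889695
d2 = d1 - sigma * sqrt(T) = -0.74889695
exp(-rT) = 0.99327273; exp(-qT) = 0.99850112
C = S_0 * exp(-qT) * N(d1) - K * exp(-rT) * N(d2)
N(d1) = 0.30541223; N(d2) = 0.22695966
C = 9.8200 * 0.99850112 * 0.30541223 - 11.4800 * 0.99327273 * 0.22695966 = 0.4067

Answer: Price = 0.4067


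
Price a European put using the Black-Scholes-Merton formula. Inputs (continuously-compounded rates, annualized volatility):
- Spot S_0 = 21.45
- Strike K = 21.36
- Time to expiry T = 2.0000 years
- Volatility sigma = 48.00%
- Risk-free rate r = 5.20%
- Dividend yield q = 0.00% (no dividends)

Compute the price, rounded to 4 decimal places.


d1 = (ln(S/K) + (r - q + 0.5*sigma^2) * T) / (sigma * sqrt(T)) = 0.49881173
d2 = d1 - sigma * sqrt(T) = -0.18001078
exp(-rT) = 0.90122530; exp(-qT) = 1.00000000
P = K * exp(-rT) * N(-d2) - S_0 * exp(-qT) * N(-d1)
N(-d1) = 0.30895601; N(-d2) = 0.57142795
P = 21.3600 * 0.90122530 * 0.57142795 - 21.4500 * 1.00000000 * 0.30895601 = 4.3730

Answer: Price = 4.3730


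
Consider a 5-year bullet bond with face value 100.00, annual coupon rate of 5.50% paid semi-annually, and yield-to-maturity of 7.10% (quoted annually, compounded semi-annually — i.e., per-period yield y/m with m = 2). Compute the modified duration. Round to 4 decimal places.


Coupon per period c = face * coupon_rate / m = 2.750000
Periods per year m = 2; per-period yield y/m = 0.035500
Number of cashflows N = 10
Cashflows (t years, CF_t, discount factor 1/(1+y/m)^(m*t), PV):
  t = 0.5000: CF_t = 2.750000, DF = 0.965717, PV = 2.655722
  t = 1.0000: CF_t = 2.750000, DF = 0.932609, PV = 2.564676
  t = 1.5000: CF_t = 2.750000, DF = 0.900637, PV = 2.476751
  t = 2.0000: CF_t = 2.750000, DF = 0.869760, PV = 2.391841
  t = 2.5000: CF_t = 2.750000, DF = 0.839942, PV = 2.309841
  t = 3.0000: CF_t = 2.750000, DF = 0.811147, PV = 2.230653
  t = 3.5000: CF_t = 2.750000, DF = 0.783338, PV = 2.154180
  t = 4.0000: CF_t = 2.750000, DF = 0.756483, PV = 2.080328
  t = 4.5000: CF_t = 2.750000, DF = 0.730549, PV = 2.009008
  t = 5.0000: CF_t = 102.750000, DF = 0.705503, PV = 72.490450
Price P = sum_t PV_t = 93.363452
First compute Macaulay numerator sum_t t * PV_t:
  t * PV_t at t = 0.5000: 1.327861
  t * PV_t at t = 1.0000: 2.564676
  t * PV_t at t = 1.5000: 3.715127
  t * PV_t at t = 2.0000: 4.783682
  t * PV_t at t = 2.5000: 5.774604
  t * PV_t at t = 3.0000: 6.691960
  t * PV_t at t = 3.5000: 7.539630
  t * PV_t at t = 4.0000: 8.321313
  t * PV_t at t = 4.5000: 9.040538
  t * PV_t at t = 5.0000: 362.452252
Macaulay duration D = 412.211642 / 93.363452 = 4.415129
Modified duration = D / (1 + y/m) = 4.415129 / (1 + 0.035500) = 4.263765

Answer: Modified duration = 4.2638


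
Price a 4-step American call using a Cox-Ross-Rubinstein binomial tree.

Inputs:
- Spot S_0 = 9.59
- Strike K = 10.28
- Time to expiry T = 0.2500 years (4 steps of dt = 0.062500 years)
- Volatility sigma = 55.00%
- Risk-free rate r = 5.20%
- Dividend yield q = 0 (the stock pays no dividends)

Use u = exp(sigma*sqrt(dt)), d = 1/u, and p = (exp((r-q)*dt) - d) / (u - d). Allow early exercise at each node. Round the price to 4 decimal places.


dt = T/N = 0.062500
u = exp(sigma*sqrt(dt)) = 1.147402; d = 1/u = 0.871534
p = (exp((r-q)*dt) - d) / (u - d) = 0.477479
Discount per step: exp(-r*dt) = 0.996755
Stock lattice S(k, i) with i counting down-moves:
  k=0: S(0,0) = 9.5900
  k=1: S(1,0) = 11.0036; S(1,1) = 8.3580
  k=2: S(2,0) = 12.6255; S(2,1) = 9.5900; S(2,2) = 7.2843
  k=3: S(3,0) = 14.4866; S(3,1) = 11.0036; S(3,2) = 8.3580; S(3,3) = 6.3485
  k=4: S(4,0) = 16.6219; S(4,1) = 12.6255; S(4,2) = 9.5900; S(4,3) = 7.2843; S(4,4) = 5.5329
Terminal payoffs V(N, i) = max(S_T - K, 0):
  V(4,0) = 6.341896; V(4,1) = 2.345529; V(4,2) = 0.000000; V(4,3) = 0.000000; V(4,4) = 0.000000
Backward induction: V(k, i) = exp(-r*dt) * [p * V(k+1, i) + (1-p) * V(k+1, i+1)]; then take max(V_cont, immediate exercise) for American.
  V(3,0) = exp(-r*dt) * [p*6.341896 + (1-p)*2.345529] = 4.239909; exercise = 4.206554; V(3,0) = max -> 4.239909
  V(3,1) = exp(-r*dt) * [p*2.345529 + (1-p)*0.000000] = 1.116308; exercise = 0.723582; V(3,1) = max -> 1.116308
  V(3,2) = exp(-r*dt) * [p*0.000000 + (1-p)*0.000000] = 0.000000; exercise = 0.000000; V(3,2) = max -> 0.000000
  V(3,3) = exp(-r*dt) * [p*0.000000 + (1-p)*0.000000] = 0.000000; exercise = 0.000000; V(3,3) = max -> 0.000000
  V(2,0) = exp(-r*dt) * [p*4.239909 + (1-p)*1.116308] = 2.599301; exercise = 2.345529; V(2,0) = max -> 2.599301
  V(2,1) = exp(-r*dt) * [p*1.116308 + (1-p)*0.000000] = 0.531284; exercise = 0.000000; V(2,1) = max -> 0.531284
  V(2,2) = exp(-r*dt) * [p*0.000000 + (1-p)*0.000000] = 0.000000; exercise = 0.000000; V(2,2) = max -> 0.000000
  V(1,0) = exp(-r*dt) * [p*2.599301 + (1-p)*0.531284] = 1.513792; exercise = 0.723582; V(1,0) = max -> 1.513792
  V(1,1) = exp(-r*dt) * [p*0.531284 + (1-p)*0.000000] = 0.252854; exercise = 0.000000; V(1,1) = max -> 0.252854
  V(0,0) = exp(-r*dt) * [p*1.513792 + (1-p)*0.252854] = 0.852152; exercise = 0.000000; V(0,0) = max -> 0.852152

Answer: Price = V(0,0) = 0.8522


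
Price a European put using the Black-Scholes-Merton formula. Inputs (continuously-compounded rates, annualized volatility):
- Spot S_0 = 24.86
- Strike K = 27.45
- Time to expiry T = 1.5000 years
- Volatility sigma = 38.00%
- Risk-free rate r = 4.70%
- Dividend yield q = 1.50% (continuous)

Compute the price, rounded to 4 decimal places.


Answer: Price = 5.2543

Derivation:
d1 = (ln(S/K) + (r - q + 0.5*sigma^2) * T) / (sigma * sqrt(T)) = 0.12289115
d2 = d1 - sigma * sqrt(T) = -0.34251190
exp(-rT) = 0.93192774; exp(-qT) = 0.97775124
P = K * exp(-rT) * N(-d2) - S_0 * exp(-qT) * N(-d1)
N(-d1) = 0.45109665; N(-d2) = 0.63401715
P = 27.4500 * 0.93192774 * 0.63401715 - 24.8600 * 0.97775124 * 0.45109665 = 5.2543


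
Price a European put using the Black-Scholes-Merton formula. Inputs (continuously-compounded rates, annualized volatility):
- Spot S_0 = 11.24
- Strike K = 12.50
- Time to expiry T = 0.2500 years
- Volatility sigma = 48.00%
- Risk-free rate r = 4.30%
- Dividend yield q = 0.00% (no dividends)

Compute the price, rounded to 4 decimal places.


Answer: Price = 1.7782

Derivation:
d1 = (ln(S/K) + (r - q + 0.5*sigma^2) * T) / (sigma * sqrt(T)) = -0.27791583
d2 = d1 - sigma * sqrt(T) = -0.51791583
exp(-rT) = 0.98930757; exp(-qT) = 1.00000000
P = K * exp(-rT) * N(-d2) - S_0 * exp(-qT) * N(-d1)
N(-d1) = 0.60946152; N(-d2) = 0.69774150
P = 12.5000 * 0.98930757 * 0.69774150 - 11.2400 * 1.00000000 * 0.60946152 = 1.7782


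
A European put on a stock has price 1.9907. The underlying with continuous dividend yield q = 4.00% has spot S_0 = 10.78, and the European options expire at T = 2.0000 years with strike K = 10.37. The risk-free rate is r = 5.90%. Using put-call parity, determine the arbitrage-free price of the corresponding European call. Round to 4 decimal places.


Answer: Call price = 2.7261

Derivation:
Put-call parity: C - P = S_0 * exp(-qT) - K * exp(-rT).
S_0 * exp(-qT) = 10.7800 * 0.92311635 = 9.95119421
K * exp(-rT) = 10.3700 * 0.88869605 = 9.21577807
C = P + S*exp(-qT) - K*exp(-rT)
C = 1.9907 + 9.95119421 - 9.21577807 = 2.7261


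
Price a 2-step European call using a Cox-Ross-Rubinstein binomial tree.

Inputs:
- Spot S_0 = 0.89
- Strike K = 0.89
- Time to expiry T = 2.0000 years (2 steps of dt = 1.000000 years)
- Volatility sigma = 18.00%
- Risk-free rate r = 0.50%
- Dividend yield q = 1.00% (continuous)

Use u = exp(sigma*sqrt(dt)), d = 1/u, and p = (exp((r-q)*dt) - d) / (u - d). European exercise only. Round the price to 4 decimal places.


Answer: Price = V(0,0) = 0.0744

Derivation:
dt = T/N = 1.000000
u = exp(sigma*sqrt(dt)) = 1.197217; d = 1/u = 0.835270
p = (exp((r-q)*dt) - d) / (u - d) = 0.441341
Discount per step: exp(-r*dt) = 0.995012
Stock lattice S(k, i) with i counting down-moves:
  k=0: S(0,0) = 0.8900
  k=1: S(1,0) = 1.0655; S(1,1) = 0.7434
  k=2: S(2,0) = 1.2757; S(2,1) = 0.8900; S(2,2) = 0.6209
Terminal payoffs V(N, i) = max(S_T - K, 0):
  V(2,0) = 0.385663; V(2,1) = 0.000000; V(2,2) = 0.000000
Backward induction: V(k, i) = exp(-r*dt) * [p * V(k+1, i) + (1-p) * V(k+1, i+1)].
  V(1,0) = exp(-r*dt) * [p*0.385663 + (1-p)*0.000000] = 0.169360
  V(1,1) = exp(-r*dt) * [p*0.000000 + (1-p)*0.000000] = 0.000000
  V(0,0) = exp(-r*dt) * [p*0.169360 + (1-p)*0.000000] = 0.074373


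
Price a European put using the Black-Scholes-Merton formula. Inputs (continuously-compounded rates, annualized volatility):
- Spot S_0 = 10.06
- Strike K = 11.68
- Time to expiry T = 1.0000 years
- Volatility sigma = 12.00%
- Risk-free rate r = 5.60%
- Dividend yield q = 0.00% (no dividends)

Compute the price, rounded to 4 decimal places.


Answer: Price = 1.1419

Derivation:
d1 = (ln(S/K) + (r - q + 0.5*sigma^2) * T) / (sigma * sqrt(T)) = -0.71759011
d2 = d1 - sigma * sqrt(T) = -0.83759011
exp(-rT) = 0.94553914; exp(-qT) = 1.00000000
P = K * exp(-rT) * N(-d2) - S_0 * exp(-qT) * N(-d1)
N(-d1) = 0.76349497; N(-d2) = 0.79886952
P = 11.6800 * 0.94553914 * 0.79886952 - 10.0600 * 1.00000000 * 0.76349497 = 1.1419


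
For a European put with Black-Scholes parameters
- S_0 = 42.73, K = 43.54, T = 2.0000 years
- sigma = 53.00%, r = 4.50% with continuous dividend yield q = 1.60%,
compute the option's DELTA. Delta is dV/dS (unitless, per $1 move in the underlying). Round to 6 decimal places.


Answer: Delta = -0.324116

Derivation:
d1 = 0.4270940886; d2 = -0.3224390994
phi(d1) = 0.3641668222; exp(-qT) = 0.9685065821; exp(-rT) = 0.9139311853
N(-d1) = 0.3346553992
Delta = -exp(-qT) * N(-d1) = -0.9685065821 * 0.3346553992 = -0.324116


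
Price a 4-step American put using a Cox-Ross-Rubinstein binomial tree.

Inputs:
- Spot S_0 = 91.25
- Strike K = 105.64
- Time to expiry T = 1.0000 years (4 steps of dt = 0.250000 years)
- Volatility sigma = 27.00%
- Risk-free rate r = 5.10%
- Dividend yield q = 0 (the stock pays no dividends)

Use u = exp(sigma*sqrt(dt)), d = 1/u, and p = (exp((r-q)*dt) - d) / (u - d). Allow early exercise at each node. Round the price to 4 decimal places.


dt = T/N = 0.250000
u = exp(sigma*sqrt(dt)) = 1.144537; d = 1/u = 0.873716
p = (exp((r-q)*dt) - d) / (u - d) = 0.513682
Discount per step: exp(-r*dt) = 0.987331
Stock lattice S(k, i) with i counting down-moves:
  k=0: S(0,0) = 91.2500
  k=1: S(1,0) = 104.4390; S(1,1) = 79.7266
  k=2: S(2,0) = 119.5343; S(2,1) = 91.2500; S(2,2) = 69.6584
  k=3: S(3,0) = 136.8114; S(3,1) = 104.4390; S(3,2) = 79.7266; S(3,3) = 60.8616
  k=4: S(4,0) = 156.5856; S(4,1) = 119.5343; S(4,2) = 91.2500; S(4,3) = 69.6584; S(4,4) = 53.1758
Terminal payoffs V(N, i) = max(K - S_T, 0):
  V(4,0) = 0.000000; V(4,1) = 0.000000; V(4,2) = 14.390000; V(4,3) = 35.981621; V(4,4) = 52.464222
Backward induction: V(k, i) = exp(-r*dt) * [p * V(k+1, i) + (1-p) * V(k+1, i+1)]; then take max(V_cont, immediate exercise) for American.
  V(3,0) = exp(-r*dt) * [p*0.000000 + (1-p)*0.000000] = 0.000000; exercise = 0.000000; V(3,0) = max -> 0.000000
  V(3,1) = exp(-r*dt) * [p*0.000000 + (1-p)*14.390000] = 6.909461; exercise = 1.201018; V(3,1) = max -> 6.909461
  V(3,2) = exp(-r*dt) * [p*14.390000 + (1-p)*35.981621] = 24.575063; exercise = 25.913423; V(3,2) = max -> 25.913423
  V(3,3) = exp(-r*dt) * [p*35.981621 + (1-p)*52.464222] = 43.440006; exercise = 44.778366; V(3,3) = max -> 44.778366
  V(2,0) = exp(-r*dt) * [p*0.000000 + (1-p)*6.909461] = 3.317627; exercise = 0.000000; V(2,0) = max -> 3.317627
  V(2,1) = exp(-r*dt) * [p*6.909461 + (1-p)*25.913423] = 15.946813; exercise = 14.390000; V(2,1) = max -> 15.946813
  V(2,2) = exp(-r*dt) * [p*25.913423 + (1-p)*44.778366] = 34.643261; exercise = 35.981621; V(2,2) = max -> 35.981621
  V(1,0) = exp(-r*dt) * [p*3.317627 + (1-p)*15.946813] = 9.339590; exercise = 1.201018; V(1,0) = max -> 9.339590
  V(1,1) = exp(-r*dt) * [p*15.946813 + (1-p)*35.981621] = 25.364638; exercise = 25.913423; V(1,1) = max -> 25.913423
  V(0,0) = exp(-r*dt) * [p*9.339590 + (1-p)*25.913423] = 17.179310; exercise = 14.390000; V(0,0) = max -> 17.179310

Answer: Price = V(0,0) = 17.1793


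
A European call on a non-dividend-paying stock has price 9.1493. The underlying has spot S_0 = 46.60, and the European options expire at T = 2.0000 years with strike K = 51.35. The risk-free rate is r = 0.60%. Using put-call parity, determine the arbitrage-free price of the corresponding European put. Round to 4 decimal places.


Answer: Put price = 13.2868

Derivation:
Put-call parity: C - P = S_0 * exp(-qT) - K * exp(-rT).
S_0 * exp(-qT) = 46.6000 * 1.00000000 = 46.60000000
K * exp(-rT) = 51.3500 * 0.98807171 = 50.73748246
P = C - S*exp(-qT) + K*exp(-rT)
P = 9.1493 - 46.60000000 + 50.73748246 = 13.2868


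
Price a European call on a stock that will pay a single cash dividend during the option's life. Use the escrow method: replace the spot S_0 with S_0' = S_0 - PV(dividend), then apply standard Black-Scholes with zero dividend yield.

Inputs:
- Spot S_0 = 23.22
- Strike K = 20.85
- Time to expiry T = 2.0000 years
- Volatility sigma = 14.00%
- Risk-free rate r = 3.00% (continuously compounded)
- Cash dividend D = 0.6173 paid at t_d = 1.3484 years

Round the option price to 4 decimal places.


PV(D) = D * exp(-r * t_d) = 0.6173 * 0.96035526 = 0.59282730
S_0' = S_0 - PV(D) = 23.2200 - 0.59282730 = 22.62717270
d1 = (ln(S_0'/K) + (r + sigma^2/2)*T) / (sigma*sqrt(T)) = 0.81518082
d2 = d1 - sigma*sqrt(T) = 0.61719092
exp(-rT) = 0.94176453
N(d1) = 0.79251559; N(d2) = 0.73144560
C = S_0' * N(d1) - K * exp(-rT) * N(d2) = 22.62717270 * 0.79251559 - 20.8500 * 0.94176453 * 0.73144560 = 3.5699

Answer: Price = 3.5699


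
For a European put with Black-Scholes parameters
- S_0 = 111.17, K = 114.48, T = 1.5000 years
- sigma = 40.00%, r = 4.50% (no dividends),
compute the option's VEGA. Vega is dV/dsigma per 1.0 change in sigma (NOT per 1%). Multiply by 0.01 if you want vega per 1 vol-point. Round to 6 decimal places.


Answer: Vega = 51.559711

Derivation:
d1 = 0.3228436177; d2 = -0.1670543309
phi(d1) = 0.3786842502; exp(-qT) = 1.0000000000; exp(-rT) = 0.9347277206
Vega = S * exp(-qT) * phi(d1) * sqrt(T) = 111.1700 * 1.0000000000 * 0.3786842502 * 1.2247448714 = 51.559711


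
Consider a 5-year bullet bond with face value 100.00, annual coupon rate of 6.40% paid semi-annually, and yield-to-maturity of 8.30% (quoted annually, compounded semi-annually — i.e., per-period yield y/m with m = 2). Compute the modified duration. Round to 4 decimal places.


Coupon per period c = face * coupon_rate / m = 3.200000
Periods per year m = 2; per-period yield y/m = 0.041500
Number of cashflows N = 10
Cashflows (t years, CF_t, discount factor 1/(1+y/m)^(m*t), PV):
  t = 0.5000: CF_t = 3.200000, DF = 0.960154, PV = 3.072492
  t = 1.0000: CF_t = 3.200000, DF = 0.921895, PV = 2.950064
  t = 1.5000: CF_t = 3.200000, DF = 0.885161, PV = 2.832515
  t = 2.0000: CF_t = 3.200000, DF = 0.849890, PV = 2.719649
  t = 2.5000: CF_t = 3.200000, DF = 0.816025, PV = 2.611281
  t = 3.0000: CF_t = 3.200000, DF = 0.783510, PV = 2.507231
  t = 3.5000: CF_t = 3.200000, DF = 0.752290, PV = 2.407327
  t = 4.0000: CF_t = 3.200000, DF = 0.722314, PV = 2.311404
  t = 4.5000: CF_t = 3.200000, DF = 0.693532, PV = 2.219303
  t = 5.0000: CF_t = 103.200000, DF = 0.665897, PV = 68.720602
Price P = sum_t PV_t = 92.351866
First compute Macaulay numerator sum_t t * PV_t:
  t * PV_t at t = 0.5000: 1.536246
  t * PV_t at t = 1.0000: 2.950064
  t * PV_t at t = 1.5000: 4.248772
  t * PV_t at t = 2.0000: 5.439298
  t * PV_t at t = 2.5000: 6.528202
  t * PV_t at t = 3.0000: 7.521693
  t * PV_t at t = 3.5000: 8.425644
  t * PV_t at t = 4.0000: 9.245614
  t * PV_t at t = 4.5000: 9.986861
  t * PV_t at t = 5.0000: 343.603009
Macaulay duration D = 399.485404 / 92.351866 = 4.325688
Modified duration = D / (1 + y/m) = 4.325688 / (1 + 0.041500) = 4.153325

Answer: Modified duration = 4.1533


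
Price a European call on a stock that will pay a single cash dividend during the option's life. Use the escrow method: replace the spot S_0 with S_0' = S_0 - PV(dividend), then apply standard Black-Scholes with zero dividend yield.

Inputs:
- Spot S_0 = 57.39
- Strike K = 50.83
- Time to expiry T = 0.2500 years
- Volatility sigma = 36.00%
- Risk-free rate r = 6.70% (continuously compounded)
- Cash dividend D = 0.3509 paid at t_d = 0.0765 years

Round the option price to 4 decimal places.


PV(D) = D * exp(-r * t_d) = 0.3509 * 0.99488761 = 0.34910606
S_0' = S_0 - PV(D) = 57.3900 - 0.34910606 = 57.04089394
d1 = (ln(S_0'/K) + (r + sigma^2/2)*T) / (sigma*sqrt(T)) = 0.82350954
d2 = d1 - sigma*sqrt(T) = 0.64350954
exp(-rT) = 0.98338950
N(d1) = 0.79489085; N(d2) = 0.74005324
C = S_0' * N(d1) - K * exp(-rT) * N(d2) = 57.04089394 * 0.79489085 - 50.8300 * 0.98338950 * 0.74005324 = 8.3492

Answer: Price = 8.3492


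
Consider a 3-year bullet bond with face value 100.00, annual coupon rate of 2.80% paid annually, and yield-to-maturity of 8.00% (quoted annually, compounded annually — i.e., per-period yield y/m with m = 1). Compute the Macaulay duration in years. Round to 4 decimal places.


Answer: Macaulay duration = 2.9124 years

Derivation:
Coupon per period c = face * coupon_rate / m = 2.800000
Periods per year m = 1; per-period yield y/m = 0.080000
Number of cashflows N = 3
Cashflows (t years, CF_t, discount factor 1/(1+y/m)^(m*t), PV):
  t = 1.0000: CF_t = 2.800000, DF = 0.925926, PV = 2.592593
  t = 2.0000: CF_t = 2.800000, DF = 0.857339, PV = 2.400549
  t = 3.0000: CF_t = 102.800000, DF = 0.793832, PV = 81.605954
Price P = sum_t PV_t = 86.599096
Macaulay numerator sum_t t * PV_t:
  t * PV_t at t = 1.0000: 2.592593
  t * PV_t at t = 2.0000: 4.801097
  t * PV_t at t = 3.0000: 244.817863
Macaulay duration D = (sum_t t * PV_t) / P = 252.211553 / 86.599096 = 2.912404


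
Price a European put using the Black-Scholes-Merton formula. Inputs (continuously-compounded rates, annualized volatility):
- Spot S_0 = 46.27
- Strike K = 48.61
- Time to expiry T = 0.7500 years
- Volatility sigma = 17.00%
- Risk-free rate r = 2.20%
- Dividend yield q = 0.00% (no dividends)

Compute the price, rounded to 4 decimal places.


d1 = (ln(S/K) + (r - q + 0.5*sigma^2) * T) / (sigma * sqrt(T)) = -0.14941803
d2 = d1 - sigma * sqrt(T) = -0.29664235
exp(-rT) = 0.98363538; exp(-qT) = 1.00000000
P = K * exp(-rT) * N(-d2) - S_0 * exp(-qT) * N(-d1)
N(-d1) = 0.55938811; N(-d2) = 0.61663021
P = 48.6100 * 0.98363538 * 0.61663021 - 46.2700 * 1.00000000 * 0.55938811 = 3.6010

Answer: Price = 3.6010


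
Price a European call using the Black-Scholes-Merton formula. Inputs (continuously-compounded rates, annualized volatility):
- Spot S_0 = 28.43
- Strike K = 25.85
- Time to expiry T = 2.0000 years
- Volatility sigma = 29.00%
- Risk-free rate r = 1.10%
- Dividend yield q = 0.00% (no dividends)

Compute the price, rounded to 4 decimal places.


d1 = (ln(S/K) + (r - q + 0.5*sigma^2) * T) / (sigma * sqrt(T)) = 0.49066950
d2 = d1 - sigma * sqrt(T) = 0.08054757
exp(-rT) = 0.97824024; exp(-qT) = 1.00000000
C = S_0 * exp(-qT) * N(d1) - K * exp(-rT) * N(d2)
N(d1) = 0.68816989; N(d2) = 0.53209912
C = 28.4300 * 1.00000000 * 0.68816989 - 25.8500 * 0.97824024 * 0.53209912 = 6.1092

Answer: Price = 6.1092


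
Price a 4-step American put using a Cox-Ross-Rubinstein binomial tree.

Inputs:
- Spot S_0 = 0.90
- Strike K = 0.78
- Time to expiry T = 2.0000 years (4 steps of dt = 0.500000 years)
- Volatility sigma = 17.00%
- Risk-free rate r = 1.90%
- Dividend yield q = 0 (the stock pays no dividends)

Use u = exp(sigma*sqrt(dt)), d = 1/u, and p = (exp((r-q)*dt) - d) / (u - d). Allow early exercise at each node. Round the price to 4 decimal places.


Answer: Price = V(0,0) = 0.0300

Derivation:
dt = T/N = 0.500000
u = exp(sigma*sqrt(dt)) = 1.127732; d = 1/u = 0.886736
p = (exp((r-q)*dt) - d) / (u - d) = 0.509592
Discount per step: exp(-r*dt) = 0.990545
Stock lattice S(k, i) with i counting down-moves:
  k=0: S(0,0) = 0.9000
  k=1: S(1,0) = 1.0150; S(1,1) = 0.7981
  k=2: S(2,0) = 1.1446; S(2,1) = 0.9000; S(2,2) = 0.7077
  k=3: S(3,0) = 1.2908; S(3,1) = 1.0150; S(3,2) = 0.7981; S(3,3) = 0.6275
  k=4: S(4,0) = 1.4557; S(4,1) = 1.1446; S(4,2) = 0.9000; S(4,3) = 0.7077; S(4,4) = 0.5564
Terminal payoffs V(N, i) = max(K - S_T, 0):
  V(4,0) = 0.000000; V(4,1) = 0.000000; V(4,2) = 0.000000; V(4,3) = 0.072330; V(4,4) = 0.223558
Backward induction: V(k, i) = exp(-r*dt) * [p * V(k+1, i) + (1-p) * V(k+1, i+1)]; then take max(V_cont, immediate exercise) for American.
  V(3,0) = exp(-r*dt) * [p*0.000000 + (1-p)*0.000000] = 0.000000; exercise = 0.000000; V(3,0) = max -> 0.000000
  V(3,1) = exp(-r*dt) * [p*0.000000 + (1-p)*0.000000] = 0.000000; exercise = 0.000000; V(3,1) = max -> 0.000000
  V(3,2) = exp(-r*dt) * [p*0.000000 + (1-p)*0.072330] = 0.035136; exercise = 0.000000; V(3,2) = max -> 0.035136
  V(3,3) = exp(-r*dt) * [p*0.072330 + (1-p)*0.223558] = 0.145108; exercise = 0.152483; V(3,3) = max -> 0.152483
  V(2,0) = exp(-r*dt) * [p*0.000000 + (1-p)*0.000000] = 0.000000; exercise = 0.000000; V(2,0) = max -> 0.000000
  V(2,1) = exp(-r*dt) * [p*0.000000 + (1-p)*0.035136] = 0.017068; exercise = 0.000000; V(2,1) = max -> 0.017068
  V(2,2) = exp(-r*dt) * [p*0.035136 + (1-p)*0.152483] = 0.091808; exercise = 0.072330; V(2,2) = max -> 0.091808
  V(1,0) = exp(-r*dt) * [p*0.000000 + (1-p)*0.017068] = 0.008291; exercise = 0.000000; V(1,0) = max -> 0.008291
  V(1,1) = exp(-r*dt) * [p*0.017068 + (1-p)*0.091808] = 0.053213; exercise = 0.000000; V(1,1) = max -> 0.053213
  V(0,0) = exp(-r*dt) * [p*0.008291 + (1-p)*0.053213] = 0.030034; exercise = 0.000000; V(0,0) = max -> 0.030034


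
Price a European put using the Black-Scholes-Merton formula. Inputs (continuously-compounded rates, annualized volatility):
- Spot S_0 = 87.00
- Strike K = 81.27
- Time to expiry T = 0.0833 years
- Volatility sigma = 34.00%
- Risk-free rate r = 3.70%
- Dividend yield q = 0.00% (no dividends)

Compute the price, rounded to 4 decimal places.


d1 = (ln(S/K) + (r - q + 0.5*sigma^2) * T) / (sigma * sqrt(T)) = 0.77476899
d2 = d1 - sigma * sqrt(T) = 0.67663907
exp(-rT) = 0.99692264; exp(-qT) = 1.00000000
P = K * exp(-rT) * N(-d2) - S_0 * exp(-qT) * N(-d1)
N(-d1) = 0.21923809; N(-d2) = 0.24931749
P = 81.2700 * 0.99692264 * 0.24931749 - 87.0000 * 1.00000000 * 0.21923809 = 1.1260

Answer: Price = 1.1260


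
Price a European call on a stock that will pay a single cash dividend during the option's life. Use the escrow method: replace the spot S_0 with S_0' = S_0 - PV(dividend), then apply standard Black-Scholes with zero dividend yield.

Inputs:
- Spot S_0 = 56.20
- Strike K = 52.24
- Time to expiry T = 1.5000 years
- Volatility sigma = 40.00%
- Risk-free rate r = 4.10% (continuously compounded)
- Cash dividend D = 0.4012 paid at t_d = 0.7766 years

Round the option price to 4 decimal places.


Answer: Price = 13.8316

Derivation:
PV(D) = D * exp(-r * t_d) = 0.4012 * 0.96866097 = 0.38862678
S_0' = S_0 - PV(D) = 56.2000 - 0.38862678 = 55.81137322
d1 = (ln(S_0'/K) + (r + sigma^2/2)*T) / (sigma*sqrt(T)) = 0.50547096
d2 = d1 - sigma*sqrt(T) = 0.01557301
exp(-rT) = 0.94035295
N(d1) = 0.69338595; N(d2) = 0.50621248
C = S_0' * N(d1) - K * exp(-rT) * N(d2) = 55.81137322 * 0.69338595 - 52.2400 * 0.94035295 * 0.50621248 = 13.8316
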